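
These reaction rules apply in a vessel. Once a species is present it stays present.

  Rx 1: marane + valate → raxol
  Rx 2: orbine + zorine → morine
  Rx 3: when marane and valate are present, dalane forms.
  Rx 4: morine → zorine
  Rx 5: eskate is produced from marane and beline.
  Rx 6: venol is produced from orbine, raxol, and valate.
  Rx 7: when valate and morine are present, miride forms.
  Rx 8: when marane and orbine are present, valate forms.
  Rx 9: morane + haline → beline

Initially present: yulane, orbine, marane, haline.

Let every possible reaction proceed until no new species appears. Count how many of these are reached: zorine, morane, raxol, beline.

1

marane and orbine present → valate forms (Rx 8).
marane and valate present → raxol forms (Rx 1).
zorine would need morine (Rx 4), but morine never forms.
No rule produces morane, and it is not given.
raxol: reached.
beline would need morane and haline (Rx 9), but morane never forms.
Reached: raxol — 1 of the 4.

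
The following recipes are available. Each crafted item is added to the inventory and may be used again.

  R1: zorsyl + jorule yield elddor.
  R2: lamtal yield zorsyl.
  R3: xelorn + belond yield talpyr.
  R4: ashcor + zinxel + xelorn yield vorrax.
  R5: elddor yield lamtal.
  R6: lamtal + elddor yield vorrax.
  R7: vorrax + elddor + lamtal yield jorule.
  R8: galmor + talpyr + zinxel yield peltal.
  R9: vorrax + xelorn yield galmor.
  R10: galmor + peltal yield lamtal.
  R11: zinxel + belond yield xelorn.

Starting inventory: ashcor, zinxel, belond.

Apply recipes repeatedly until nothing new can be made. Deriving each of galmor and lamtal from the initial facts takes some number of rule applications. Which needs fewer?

galmor: zinxel + belond → xelorn (R11). ashcor + zinxel + xelorn → vorrax (R4). Using R9, vorrax and xelorn make galmor. [3 rule applications]
lamtal: Using R11, zinxel and belond make xelorn. ashcor + zinxel + xelorn → vorrax (R4). xelorn + belond → talpyr (R3). Using R9, vorrax and xelorn make galmor. galmor + talpyr + zinxel → peltal (R8). Using R10, galmor and peltal make lamtal. [6 rule applications]
galmor needs fewer.

galmor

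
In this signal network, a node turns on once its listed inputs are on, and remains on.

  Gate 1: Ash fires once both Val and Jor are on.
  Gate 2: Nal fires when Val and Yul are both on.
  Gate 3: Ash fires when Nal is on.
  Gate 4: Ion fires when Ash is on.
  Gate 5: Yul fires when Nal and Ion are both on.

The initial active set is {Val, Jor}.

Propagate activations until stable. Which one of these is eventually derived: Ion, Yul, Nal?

Ion

Gate 1: Val and Jor on → Ash on.
Gate 4: Ash on → Ion on.
Yul would need Nal and Ion (Gate 5), but Nal never turns on. Nal would need Val and Yul (Gate 2), but Yul never turns on.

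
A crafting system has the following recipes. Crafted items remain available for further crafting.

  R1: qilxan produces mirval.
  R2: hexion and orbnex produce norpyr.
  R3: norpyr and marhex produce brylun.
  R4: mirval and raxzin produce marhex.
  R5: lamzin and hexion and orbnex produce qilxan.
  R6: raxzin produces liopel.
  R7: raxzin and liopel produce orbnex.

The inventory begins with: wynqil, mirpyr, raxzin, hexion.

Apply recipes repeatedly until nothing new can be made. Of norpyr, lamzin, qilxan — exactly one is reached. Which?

Using R6, raxzin makes liopel.
Using R7, raxzin and liopel make orbnex.
Using R2, hexion and orbnex make norpyr.
No rule produces lamzin, and it is not given. qilxan would need lamzin, hexion, and orbnex (R5), but lamzin is never obtained.

norpyr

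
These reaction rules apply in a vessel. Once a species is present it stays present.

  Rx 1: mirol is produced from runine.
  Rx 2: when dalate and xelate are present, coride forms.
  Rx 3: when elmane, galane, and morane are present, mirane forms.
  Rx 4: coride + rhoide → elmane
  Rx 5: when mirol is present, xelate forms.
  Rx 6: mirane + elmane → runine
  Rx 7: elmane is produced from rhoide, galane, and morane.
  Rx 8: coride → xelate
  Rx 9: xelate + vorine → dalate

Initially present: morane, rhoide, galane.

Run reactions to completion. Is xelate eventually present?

Yes

rhoide, galane, and morane present → elmane forms (Rx 7).
elmane, galane, and morane present → mirane forms (Rx 3).
mirane and elmane present → runine forms (Rx 6).
runine present → mirol forms (Rx 1).
mirol present → xelate forms (Rx 5).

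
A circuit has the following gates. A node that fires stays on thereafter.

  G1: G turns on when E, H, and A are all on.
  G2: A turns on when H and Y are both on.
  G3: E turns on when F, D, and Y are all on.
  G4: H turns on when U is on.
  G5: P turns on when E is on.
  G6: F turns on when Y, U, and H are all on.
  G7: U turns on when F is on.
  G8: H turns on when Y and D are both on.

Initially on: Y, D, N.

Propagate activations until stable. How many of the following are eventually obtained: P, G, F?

0

P would need E (G5), but E never turns on.
G would need E, H, and A (G1), but E never turns on.
F would need Y, U, and H (G6), but U never turns on.
None of the 3 are reached.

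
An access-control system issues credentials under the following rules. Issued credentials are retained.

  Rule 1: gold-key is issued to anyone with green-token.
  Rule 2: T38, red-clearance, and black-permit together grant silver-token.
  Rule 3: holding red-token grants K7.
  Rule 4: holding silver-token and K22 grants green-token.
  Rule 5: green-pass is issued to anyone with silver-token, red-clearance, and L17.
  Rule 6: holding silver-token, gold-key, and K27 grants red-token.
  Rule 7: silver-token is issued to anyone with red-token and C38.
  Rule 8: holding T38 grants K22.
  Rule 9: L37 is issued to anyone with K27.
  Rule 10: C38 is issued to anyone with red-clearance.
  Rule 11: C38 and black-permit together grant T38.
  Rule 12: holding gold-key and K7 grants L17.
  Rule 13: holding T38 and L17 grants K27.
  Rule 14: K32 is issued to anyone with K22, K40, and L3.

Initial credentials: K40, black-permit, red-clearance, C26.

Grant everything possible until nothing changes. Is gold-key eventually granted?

Holding red-clearance grants C38 (Rule 10).
Holding C38 and black-permit grants T38 (Rule 11).
Holding T38 grants K22 (Rule 8).
Holding T38, red-clearance, and black-permit grants silver-token (Rule 2).
Holding silver-token and K22 grants green-token (Rule 4).
Holding green-token grants gold-key (Rule 1).

Yes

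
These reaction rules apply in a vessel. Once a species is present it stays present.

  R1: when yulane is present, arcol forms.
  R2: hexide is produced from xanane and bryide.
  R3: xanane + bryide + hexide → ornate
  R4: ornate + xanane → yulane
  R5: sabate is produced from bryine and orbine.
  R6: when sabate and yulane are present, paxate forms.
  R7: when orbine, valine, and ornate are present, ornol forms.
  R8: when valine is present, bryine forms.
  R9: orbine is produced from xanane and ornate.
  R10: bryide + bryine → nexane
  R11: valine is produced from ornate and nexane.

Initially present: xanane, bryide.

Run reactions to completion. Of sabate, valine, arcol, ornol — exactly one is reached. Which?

xanane and bryide present → hexide forms (R2).
xanane, bryide, and hexide present → ornate forms (R3).
ornate and xanane present → yulane forms (R4).
yulane present → arcol forms (R1).
ornol would need orbine, valine, and ornate (R7), but valine never forms. sabate would need bryine and orbine (R5), but bryine never forms. valine would need ornate and nexane (R11), but nexane never forms.

arcol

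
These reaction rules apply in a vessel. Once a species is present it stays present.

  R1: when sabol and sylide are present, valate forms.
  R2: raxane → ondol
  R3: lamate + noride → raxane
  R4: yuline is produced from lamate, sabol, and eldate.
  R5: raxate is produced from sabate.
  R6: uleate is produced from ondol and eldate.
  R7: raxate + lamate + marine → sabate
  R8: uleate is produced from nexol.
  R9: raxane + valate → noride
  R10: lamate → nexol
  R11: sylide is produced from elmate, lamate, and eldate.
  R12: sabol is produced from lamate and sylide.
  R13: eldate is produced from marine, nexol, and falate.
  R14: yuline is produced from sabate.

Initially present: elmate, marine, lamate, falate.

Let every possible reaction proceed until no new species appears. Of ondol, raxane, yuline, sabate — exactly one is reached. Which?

yuline

lamate present → nexol forms (R10).
marine, nexol, and falate present → eldate forms (R13).
elmate, lamate, and eldate present → sylide forms (R11).
lamate and sylide present → sabol forms (R12).
lamate, sabol, and eldate present → yuline forms (R4).
raxane would need lamate and noride (R3), but noride never forms. sabate would need raxate, lamate, and marine (R7), but raxate never forms. ondol would need raxane (R2), but raxane never forms.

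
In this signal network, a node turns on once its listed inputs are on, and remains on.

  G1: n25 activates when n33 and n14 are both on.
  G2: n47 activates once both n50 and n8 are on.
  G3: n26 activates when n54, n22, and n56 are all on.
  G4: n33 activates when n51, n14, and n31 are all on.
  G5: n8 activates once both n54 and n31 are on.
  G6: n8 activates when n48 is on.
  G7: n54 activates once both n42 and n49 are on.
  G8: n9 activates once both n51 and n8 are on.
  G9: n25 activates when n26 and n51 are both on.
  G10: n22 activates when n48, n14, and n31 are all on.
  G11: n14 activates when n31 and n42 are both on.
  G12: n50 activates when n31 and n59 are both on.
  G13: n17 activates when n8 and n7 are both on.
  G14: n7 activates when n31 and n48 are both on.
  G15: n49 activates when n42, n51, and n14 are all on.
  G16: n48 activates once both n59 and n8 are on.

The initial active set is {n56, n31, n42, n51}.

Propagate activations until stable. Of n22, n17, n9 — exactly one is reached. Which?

G11: n31 and n42 on → n14 on.
G15: n42, n51, and n14 on → n49 on.
G7: n42 and n49 on → n54 on.
G5: n54 and n31 on → n8 on.
G8: n51 and n8 on → n9 on.
n22 would need n48, n14, and n31 (G10), but n48 never turns on. n17 would need n8 and n7 (G13), but n7 never turns on.

n9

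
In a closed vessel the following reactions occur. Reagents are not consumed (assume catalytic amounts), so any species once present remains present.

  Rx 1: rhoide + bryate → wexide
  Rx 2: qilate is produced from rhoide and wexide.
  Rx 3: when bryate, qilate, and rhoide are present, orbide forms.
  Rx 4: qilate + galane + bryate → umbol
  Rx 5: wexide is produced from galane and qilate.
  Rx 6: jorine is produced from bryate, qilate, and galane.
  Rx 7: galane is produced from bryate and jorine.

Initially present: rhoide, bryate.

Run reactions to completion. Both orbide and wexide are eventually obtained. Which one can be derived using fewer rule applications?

wexide: rhoide and bryate present → wexide forms (Rx 1). [1 rule application]
orbide: rhoide and bryate present → wexide forms (Rx 1). rhoide and wexide present → qilate forms (Rx 2). bryate, qilate, and rhoide present → orbide forms (Rx 3). [3 rule applications]
wexide needs fewer.

wexide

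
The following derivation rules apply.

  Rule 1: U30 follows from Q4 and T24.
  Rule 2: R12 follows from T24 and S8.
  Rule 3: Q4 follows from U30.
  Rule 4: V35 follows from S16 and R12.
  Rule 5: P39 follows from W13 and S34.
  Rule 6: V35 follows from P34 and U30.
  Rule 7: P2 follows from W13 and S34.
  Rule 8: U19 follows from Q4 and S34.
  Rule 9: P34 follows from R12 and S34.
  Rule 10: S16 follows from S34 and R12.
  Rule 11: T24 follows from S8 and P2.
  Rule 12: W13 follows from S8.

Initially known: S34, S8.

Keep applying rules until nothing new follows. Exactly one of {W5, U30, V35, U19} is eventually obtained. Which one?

From S8, Rule 12 gives W13.
W13 and S34 hold, so P2 follows (Rule 7).
From S8 and P2, Rule 11 gives T24.
From T24 and S8, Rule 2 gives R12.
S34 and R12 hold, so S16 follows (Rule 10).
From S16 and R12, Rule 4 gives V35.
U19 would need Q4 and S34 (Rule 8), but Q4 is never established. No rule produces W5, and it is not given. U30 would need Q4 and T24 (Rule 1), but Q4 is never established.

V35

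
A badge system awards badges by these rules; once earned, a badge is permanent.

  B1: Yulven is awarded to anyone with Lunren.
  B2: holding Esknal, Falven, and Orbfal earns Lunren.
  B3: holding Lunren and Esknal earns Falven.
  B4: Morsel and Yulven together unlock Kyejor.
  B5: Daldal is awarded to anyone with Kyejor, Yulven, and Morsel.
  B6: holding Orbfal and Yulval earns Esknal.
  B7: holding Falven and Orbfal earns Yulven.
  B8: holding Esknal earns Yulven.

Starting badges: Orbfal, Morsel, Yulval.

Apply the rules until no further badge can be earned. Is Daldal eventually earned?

With Orbfal and Yulval, Esknal is earned (B6).
With Esknal, Yulven is earned (B8).
With Morsel and Yulven, Kyejor is earned (B4).
With Kyejor, Yulven, and Morsel, Daldal is earned (B5).

Yes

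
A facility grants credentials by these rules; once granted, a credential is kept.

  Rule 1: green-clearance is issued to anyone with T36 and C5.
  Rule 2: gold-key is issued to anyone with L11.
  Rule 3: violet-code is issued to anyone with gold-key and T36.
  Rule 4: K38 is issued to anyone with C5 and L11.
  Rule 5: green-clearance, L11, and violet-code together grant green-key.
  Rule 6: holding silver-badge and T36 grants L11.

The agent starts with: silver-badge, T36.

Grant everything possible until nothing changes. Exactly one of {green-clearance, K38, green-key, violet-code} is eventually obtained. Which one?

Holding silver-badge and T36 grants L11 (Rule 6).
Holding L11 grants gold-key (Rule 2).
Holding gold-key and T36 grants violet-code (Rule 3).
green-key would need green-clearance, L11, and violet-code (Rule 5), but green-clearance is never granted. green-clearance would need T36 and C5 (Rule 1), but C5 is never granted. K38 would need C5 and L11 (Rule 4), but C5 is never granted.

violet-code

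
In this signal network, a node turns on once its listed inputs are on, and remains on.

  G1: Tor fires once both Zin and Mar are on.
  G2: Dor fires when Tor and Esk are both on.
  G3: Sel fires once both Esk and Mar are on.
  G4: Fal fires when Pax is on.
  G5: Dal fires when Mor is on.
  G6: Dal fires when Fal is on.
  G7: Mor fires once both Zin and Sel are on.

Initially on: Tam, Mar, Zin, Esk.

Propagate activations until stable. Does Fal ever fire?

No

Fal would need Pax (G4), but Pax never turns on.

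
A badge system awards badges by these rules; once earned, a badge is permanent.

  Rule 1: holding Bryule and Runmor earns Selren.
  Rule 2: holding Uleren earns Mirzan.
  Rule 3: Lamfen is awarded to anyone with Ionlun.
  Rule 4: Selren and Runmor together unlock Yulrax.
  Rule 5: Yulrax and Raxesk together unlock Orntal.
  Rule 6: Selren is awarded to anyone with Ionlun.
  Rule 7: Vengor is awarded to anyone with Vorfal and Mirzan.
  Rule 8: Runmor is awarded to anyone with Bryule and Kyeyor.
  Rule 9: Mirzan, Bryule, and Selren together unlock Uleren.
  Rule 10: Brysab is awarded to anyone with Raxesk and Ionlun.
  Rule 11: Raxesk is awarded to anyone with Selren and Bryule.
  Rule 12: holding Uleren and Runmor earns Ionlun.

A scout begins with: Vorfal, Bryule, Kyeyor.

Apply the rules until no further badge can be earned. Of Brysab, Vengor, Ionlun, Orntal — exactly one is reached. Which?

Orntal

With Bryule and Kyeyor, Runmor is earned (Rule 8).
With Bryule and Runmor, Selren is earned (Rule 1).
With Selren and Runmor, Yulrax is earned (Rule 4).
With Selren and Bryule, Raxesk is earned (Rule 11).
With Yulrax and Raxesk, Orntal is earned (Rule 5).
Vengor would need Vorfal and Mirzan (Rule 7), but Mirzan is never earned. Ionlun would need Uleren and Runmor (Rule 12), but Uleren is never earned. Brysab would need Raxesk and Ionlun (Rule 10), but Ionlun is never earned.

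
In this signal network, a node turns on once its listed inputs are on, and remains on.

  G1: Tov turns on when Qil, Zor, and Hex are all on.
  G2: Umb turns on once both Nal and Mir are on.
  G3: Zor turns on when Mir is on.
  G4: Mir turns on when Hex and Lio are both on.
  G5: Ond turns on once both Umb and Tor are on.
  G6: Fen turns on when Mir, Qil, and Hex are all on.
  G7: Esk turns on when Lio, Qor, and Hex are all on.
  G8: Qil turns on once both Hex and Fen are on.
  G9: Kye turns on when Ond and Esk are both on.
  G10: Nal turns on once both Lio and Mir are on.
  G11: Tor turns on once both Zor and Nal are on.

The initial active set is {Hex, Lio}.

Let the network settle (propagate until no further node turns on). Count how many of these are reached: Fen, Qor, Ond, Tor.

G4: Hex and Lio on → Mir on.
G10: Lio and Mir on → Nal on.
G3: Mir on → Zor on.
Nal and Mir are on, so Umb turns on (G2).
G11: Zor and Nal on → Tor on.
Umb and Tor are on, so Ond turns on (G5).
Fen would need Mir, Qil, and Hex (G6), but Qil never turns on.
No rule produces Qor, and it is not given.
Ond: reached.
Tor: reached.
Reached: Ond and Tor — 2 of the 4.

2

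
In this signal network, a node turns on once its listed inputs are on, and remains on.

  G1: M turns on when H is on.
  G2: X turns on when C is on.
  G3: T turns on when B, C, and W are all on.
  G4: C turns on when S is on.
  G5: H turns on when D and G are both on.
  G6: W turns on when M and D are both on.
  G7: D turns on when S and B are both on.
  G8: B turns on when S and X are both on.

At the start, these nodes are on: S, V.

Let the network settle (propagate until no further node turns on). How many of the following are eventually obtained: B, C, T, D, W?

3

G4: S on → C on.
C is on, so X turns on (G2).
S and X are on, so B turns on (G8).
G7: S and B on → D on.
B: reached.
C: reached.
T would need B, C, and W (G3), but W never turns on.
D: reached.
W would need M and D (G6), but M never turns on.
Reached: B, C, and D — 3 of the 5.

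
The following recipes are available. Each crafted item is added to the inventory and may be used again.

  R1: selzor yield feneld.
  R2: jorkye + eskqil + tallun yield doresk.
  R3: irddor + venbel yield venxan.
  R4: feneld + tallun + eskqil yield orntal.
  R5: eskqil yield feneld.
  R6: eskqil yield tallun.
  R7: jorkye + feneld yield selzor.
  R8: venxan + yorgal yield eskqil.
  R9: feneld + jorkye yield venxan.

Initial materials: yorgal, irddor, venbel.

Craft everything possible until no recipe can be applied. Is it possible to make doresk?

doresk would need jorkye, eskqil, and tallun (R2), but jorkye is never obtained.

No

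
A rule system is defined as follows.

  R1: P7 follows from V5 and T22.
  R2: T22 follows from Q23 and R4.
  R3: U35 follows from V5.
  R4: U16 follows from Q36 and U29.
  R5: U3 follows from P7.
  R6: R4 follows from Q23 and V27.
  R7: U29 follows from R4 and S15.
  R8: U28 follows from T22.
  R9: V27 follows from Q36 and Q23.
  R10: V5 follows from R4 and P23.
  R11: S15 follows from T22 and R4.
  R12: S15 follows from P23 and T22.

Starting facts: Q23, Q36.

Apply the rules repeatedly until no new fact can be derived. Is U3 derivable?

U3 would need P7 (R5), but P7 is never established.

No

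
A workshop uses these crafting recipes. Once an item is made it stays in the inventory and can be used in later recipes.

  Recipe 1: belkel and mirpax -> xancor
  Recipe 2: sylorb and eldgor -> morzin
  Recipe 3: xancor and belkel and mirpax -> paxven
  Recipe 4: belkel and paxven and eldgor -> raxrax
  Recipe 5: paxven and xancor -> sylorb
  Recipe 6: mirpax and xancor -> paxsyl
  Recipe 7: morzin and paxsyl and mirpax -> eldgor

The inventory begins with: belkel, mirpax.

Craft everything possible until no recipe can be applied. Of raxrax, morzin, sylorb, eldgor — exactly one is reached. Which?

belkel and mirpax -> xancor (Recipe 1).
Using Recipe 3, xancor, belkel, and mirpax make paxven.
Using Recipe 5, paxven and xancor make sylorb.
eldgor would need morzin, paxsyl, and mirpax (Recipe 7), but morzin is never obtained. raxrax would need belkel, paxven, and eldgor (Recipe 4), but eldgor is never obtained. morzin would need sylorb and eldgor (Recipe 2), but eldgor is never obtained.

sylorb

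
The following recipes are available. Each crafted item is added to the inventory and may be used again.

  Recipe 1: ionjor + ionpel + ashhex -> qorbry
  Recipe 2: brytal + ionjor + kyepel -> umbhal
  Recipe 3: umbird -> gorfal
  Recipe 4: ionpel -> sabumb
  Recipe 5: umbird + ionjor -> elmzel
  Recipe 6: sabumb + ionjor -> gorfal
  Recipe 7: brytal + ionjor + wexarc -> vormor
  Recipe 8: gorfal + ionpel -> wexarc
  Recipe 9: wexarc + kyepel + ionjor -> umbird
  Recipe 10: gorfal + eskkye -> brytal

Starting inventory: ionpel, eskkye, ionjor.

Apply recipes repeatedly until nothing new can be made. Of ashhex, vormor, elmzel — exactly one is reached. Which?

ionpel -> sabumb (Recipe 4).
sabumb + ionjor -> gorfal (Recipe 6).
gorfal + eskkye -> brytal (Recipe 10).
Using Recipe 8, gorfal and ionpel make wexarc.
brytal + ionjor + wexarc -> vormor (Recipe 7).
No rule produces ashhex, and it is not given. elmzel would need umbird and ionjor (Recipe 5), but umbird is never obtained.

vormor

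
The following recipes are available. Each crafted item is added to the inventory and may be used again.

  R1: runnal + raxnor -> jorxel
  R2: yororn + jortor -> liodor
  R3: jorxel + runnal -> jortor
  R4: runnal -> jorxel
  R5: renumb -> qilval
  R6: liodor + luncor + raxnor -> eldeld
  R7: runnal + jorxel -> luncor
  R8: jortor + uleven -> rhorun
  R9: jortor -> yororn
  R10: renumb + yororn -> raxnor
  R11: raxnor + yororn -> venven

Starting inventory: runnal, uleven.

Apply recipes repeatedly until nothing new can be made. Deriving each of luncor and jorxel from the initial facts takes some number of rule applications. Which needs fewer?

jorxel: runnal -> jorxel (R4). [1 rule application]
luncor: Using R4, runnal makes jorxel. Using R7, runnal and jorxel make luncor. [2 rule applications]
jorxel needs fewer.

jorxel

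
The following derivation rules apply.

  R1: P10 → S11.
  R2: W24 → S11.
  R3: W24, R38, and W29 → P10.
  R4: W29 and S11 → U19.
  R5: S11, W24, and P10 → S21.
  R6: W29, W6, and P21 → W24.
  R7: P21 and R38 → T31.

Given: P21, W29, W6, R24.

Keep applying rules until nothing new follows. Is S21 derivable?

No

S21 would need S11, W24, and P10 (R5), but P10 is never established.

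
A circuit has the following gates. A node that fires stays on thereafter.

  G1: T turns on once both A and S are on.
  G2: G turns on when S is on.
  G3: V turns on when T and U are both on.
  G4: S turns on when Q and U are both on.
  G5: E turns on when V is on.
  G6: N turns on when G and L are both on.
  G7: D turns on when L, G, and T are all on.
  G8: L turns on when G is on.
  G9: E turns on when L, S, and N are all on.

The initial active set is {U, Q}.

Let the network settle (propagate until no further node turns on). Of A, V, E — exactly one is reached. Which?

E

Q and U are on, so S turns on (G4).
G2: S on → G on.
G is on, so L turns on (G8).
G6: G and L on → N on.
G9: L, S, and N on → E on.
No rule produces A, and it is not given. V would need T and U (G3), but T never turns on.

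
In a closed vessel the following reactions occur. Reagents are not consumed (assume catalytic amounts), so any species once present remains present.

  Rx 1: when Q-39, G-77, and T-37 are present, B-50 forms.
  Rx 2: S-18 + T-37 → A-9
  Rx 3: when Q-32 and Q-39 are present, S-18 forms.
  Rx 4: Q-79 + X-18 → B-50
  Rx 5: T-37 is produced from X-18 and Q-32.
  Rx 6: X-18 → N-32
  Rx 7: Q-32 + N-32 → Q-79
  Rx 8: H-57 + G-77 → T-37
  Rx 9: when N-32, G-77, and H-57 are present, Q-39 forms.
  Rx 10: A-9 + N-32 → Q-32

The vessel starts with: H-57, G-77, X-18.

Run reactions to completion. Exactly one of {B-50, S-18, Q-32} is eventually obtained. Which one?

H-57 and G-77 present → T-37 forms (Rx 8).
X-18 present → N-32 forms (Rx 6).
N-32, G-77, and H-57 present → Q-39 forms (Rx 9).
Q-39, G-77, and T-37 present → B-50 forms (Rx 1).
Q-32 would need A-9 and N-32 (Rx 10), but A-9 never forms. S-18 would need Q-32 and Q-39 (Rx 3), but Q-32 never forms.

B-50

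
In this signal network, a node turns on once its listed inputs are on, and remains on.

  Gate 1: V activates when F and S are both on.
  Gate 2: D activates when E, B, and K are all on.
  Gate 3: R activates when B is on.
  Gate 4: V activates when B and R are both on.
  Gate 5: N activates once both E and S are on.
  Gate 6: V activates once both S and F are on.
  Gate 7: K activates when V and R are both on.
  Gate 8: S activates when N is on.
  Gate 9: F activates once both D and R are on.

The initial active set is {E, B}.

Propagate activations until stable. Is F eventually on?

Gate 3: B on → R on.
Gate 4: B and R on → V on.
Gate 7: V and R on → K on.
E, B, and K are on, so D activates (Gate 2).
D and R are on, so F activates (Gate 9).

Yes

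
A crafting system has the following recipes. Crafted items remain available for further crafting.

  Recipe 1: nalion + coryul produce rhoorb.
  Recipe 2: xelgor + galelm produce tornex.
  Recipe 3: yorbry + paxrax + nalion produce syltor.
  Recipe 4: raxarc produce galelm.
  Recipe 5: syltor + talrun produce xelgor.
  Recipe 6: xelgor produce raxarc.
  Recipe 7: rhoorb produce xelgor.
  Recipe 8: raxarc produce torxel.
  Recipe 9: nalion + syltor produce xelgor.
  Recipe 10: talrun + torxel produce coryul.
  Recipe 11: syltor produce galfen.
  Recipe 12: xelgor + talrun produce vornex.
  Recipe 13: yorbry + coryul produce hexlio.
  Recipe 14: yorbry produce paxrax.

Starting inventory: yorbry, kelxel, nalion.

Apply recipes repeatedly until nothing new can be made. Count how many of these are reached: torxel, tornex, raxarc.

3

Using Recipe 14, yorbry makes paxrax.
Using Recipe 3, yorbry, paxrax, and nalion make syltor.
nalion + syltor → xelgor (Recipe 9).
xelgor → raxarc (Recipe 6).
Using Recipe 8, raxarc makes torxel.
Using Recipe 4, raxarc makes galelm.
xelgor + galelm → tornex (Recipe 2).
torxel: reached.
tornex: reached.
raxarc: reached.
All 3 are reached.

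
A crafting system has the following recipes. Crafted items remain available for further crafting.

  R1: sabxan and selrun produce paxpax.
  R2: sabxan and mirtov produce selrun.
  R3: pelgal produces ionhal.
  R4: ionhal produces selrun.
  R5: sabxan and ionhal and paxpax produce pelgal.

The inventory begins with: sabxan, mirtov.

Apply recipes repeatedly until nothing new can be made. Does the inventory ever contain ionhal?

No

ionhal would need pelgal (R3), but pelgal is never obtained.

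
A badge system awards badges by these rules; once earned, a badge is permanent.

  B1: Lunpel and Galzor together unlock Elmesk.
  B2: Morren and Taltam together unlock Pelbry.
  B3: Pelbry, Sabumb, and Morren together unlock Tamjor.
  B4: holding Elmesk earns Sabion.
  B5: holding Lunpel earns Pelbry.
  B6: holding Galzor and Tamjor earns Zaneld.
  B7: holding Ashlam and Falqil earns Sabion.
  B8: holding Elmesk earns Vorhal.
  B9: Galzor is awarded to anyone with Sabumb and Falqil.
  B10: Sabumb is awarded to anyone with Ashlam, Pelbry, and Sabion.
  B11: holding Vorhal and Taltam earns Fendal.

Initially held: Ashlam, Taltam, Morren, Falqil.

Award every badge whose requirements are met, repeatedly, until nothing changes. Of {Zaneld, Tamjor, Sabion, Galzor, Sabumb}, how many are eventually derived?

5

With Ashlam and Falqil, Sabion is earned (B7).
With Morren and Taltam, Pelbry is earned (B2).
With Ashlam, Pelbry, and Sabion, Sabumb is earned (B10).
With Sabumb and Falqil, Galzor is earned (B9).
With Pelbry, Sabumb, and Morren, Tamjor is earned (B3).
With Galzor and Tamjor, Zaneld is earned (B6).
Zaneld: reached.
Tamjor: reached.
Sabion: reached.
Galzor: reached.
Sabumb: reached.
All 5 are reached.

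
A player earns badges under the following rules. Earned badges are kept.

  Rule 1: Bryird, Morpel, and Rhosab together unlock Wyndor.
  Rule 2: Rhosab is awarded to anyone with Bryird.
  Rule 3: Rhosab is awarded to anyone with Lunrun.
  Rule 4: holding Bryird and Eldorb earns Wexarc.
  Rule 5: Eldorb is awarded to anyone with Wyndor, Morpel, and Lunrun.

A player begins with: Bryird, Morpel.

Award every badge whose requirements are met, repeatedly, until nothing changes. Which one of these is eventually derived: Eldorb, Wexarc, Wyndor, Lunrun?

With Bryird, Rhosab is earned (Rule 2).
With Bryird, Morpel, and Rhosab, Wyndor is earned (Rule 1).
Eldorb would need Wyndor, Morpel, and Lunrun (Rule 5), but Lunrun is never earned. No rule produces Lunrun, and it is not given. Wexarc would need Bryird and Eldorb (Rule 4), but Eldorb is never earned.

Wyndor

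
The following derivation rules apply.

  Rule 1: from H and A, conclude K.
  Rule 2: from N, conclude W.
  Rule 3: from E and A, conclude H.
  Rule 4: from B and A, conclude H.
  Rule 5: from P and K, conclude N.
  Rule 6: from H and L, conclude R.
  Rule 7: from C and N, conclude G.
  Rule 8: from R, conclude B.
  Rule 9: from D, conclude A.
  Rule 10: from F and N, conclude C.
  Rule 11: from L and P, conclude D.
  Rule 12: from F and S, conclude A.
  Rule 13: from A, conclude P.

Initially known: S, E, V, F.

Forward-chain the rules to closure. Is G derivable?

Yes

From F and S, Rule 12 gives A.
From E and A, Rule 3 gives H.
A holds, so P follows (Rule 13).
From H and A, Rule 1 gives K.
P and K hold, so N follows (Rule 5).
F and N hold, so C follows (Rule 10).
From C and N, Rule 7 gives G.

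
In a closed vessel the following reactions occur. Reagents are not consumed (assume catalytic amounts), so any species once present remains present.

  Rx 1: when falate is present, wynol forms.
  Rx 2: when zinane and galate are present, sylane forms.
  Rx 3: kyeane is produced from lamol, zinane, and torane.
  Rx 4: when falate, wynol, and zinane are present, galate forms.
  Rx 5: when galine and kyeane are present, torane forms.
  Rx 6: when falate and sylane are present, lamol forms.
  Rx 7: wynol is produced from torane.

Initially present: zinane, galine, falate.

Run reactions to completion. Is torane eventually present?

torane would need galine and kyeane (Rx 5), but kyeane never forms.

No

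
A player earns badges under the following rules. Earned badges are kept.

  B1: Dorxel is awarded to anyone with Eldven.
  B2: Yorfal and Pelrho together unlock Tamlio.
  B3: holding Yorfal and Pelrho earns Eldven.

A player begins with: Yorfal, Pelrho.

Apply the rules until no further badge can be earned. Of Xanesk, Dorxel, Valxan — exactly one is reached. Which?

With Yorfal and Pelrho, Eldven is earned (B3).
With Eldven, Dorxel is earned (B1).
No rule produces Xanesk, and it is not given. No rule produces Valxan, and it is not given.

Dorxel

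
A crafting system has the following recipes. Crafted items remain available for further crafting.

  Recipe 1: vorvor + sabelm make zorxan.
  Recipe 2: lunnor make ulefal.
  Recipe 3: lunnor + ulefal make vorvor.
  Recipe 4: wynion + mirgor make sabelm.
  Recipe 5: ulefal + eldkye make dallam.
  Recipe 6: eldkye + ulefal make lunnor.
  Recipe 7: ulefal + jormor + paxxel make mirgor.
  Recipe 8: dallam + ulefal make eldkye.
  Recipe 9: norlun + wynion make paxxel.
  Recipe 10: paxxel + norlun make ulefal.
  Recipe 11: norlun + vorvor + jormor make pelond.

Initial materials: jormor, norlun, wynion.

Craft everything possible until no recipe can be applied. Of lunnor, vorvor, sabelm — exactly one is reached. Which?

Using Recipe 9, norlun and wynion make paxxel.
Using Recipe 10, paxxel and norlun make ulefal.
ulefal + jormor + paxxel → mirgor (Recipe 7).
wynion + mirgor → sabelm (Recipe 4).
lunnor would need eldkye and ulefal (Recipe 6), but eldkye is never obtained. vorvor would need lunnor and ulefal (Recipe 3), but lunnor is never obtained.

sabelm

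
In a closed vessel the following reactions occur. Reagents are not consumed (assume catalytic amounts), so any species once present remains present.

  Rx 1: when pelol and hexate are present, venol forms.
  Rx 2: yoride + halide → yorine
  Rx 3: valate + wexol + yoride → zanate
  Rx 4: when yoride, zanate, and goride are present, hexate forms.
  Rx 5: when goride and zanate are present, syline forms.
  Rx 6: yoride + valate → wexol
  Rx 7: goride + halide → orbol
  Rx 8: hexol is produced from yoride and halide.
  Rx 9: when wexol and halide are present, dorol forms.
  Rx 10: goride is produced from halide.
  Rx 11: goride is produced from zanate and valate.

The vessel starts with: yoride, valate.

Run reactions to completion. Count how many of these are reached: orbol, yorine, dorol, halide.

orbol would need goride and halide (Rx 7), but halide never forms.
yorine would need yoride and halide (Rx 2), but halide never forms.
dorol would need wexol and halide (Rx 9), but halide never forms.
No rule produces halide, and it is not given.
None of the 4 are reached.

0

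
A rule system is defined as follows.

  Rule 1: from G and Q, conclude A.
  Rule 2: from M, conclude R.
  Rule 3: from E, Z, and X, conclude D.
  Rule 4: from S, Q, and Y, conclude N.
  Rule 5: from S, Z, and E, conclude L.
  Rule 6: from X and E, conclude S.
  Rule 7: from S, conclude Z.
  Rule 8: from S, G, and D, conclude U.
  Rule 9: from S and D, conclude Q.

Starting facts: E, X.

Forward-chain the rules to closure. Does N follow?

No

N would need S, Q, and Y (Rule 4), but Y is never established.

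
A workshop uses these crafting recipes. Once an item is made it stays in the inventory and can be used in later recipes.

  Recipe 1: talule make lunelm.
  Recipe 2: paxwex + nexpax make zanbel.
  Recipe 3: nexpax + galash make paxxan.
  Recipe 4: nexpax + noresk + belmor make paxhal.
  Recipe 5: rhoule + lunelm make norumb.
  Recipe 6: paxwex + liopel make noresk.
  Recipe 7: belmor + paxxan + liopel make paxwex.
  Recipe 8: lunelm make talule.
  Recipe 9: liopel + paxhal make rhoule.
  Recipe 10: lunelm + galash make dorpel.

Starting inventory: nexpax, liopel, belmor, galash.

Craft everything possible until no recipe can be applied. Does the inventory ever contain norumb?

No

norumb would need rhoule and lunelm (Recipe 5), but lunelm is never obtained.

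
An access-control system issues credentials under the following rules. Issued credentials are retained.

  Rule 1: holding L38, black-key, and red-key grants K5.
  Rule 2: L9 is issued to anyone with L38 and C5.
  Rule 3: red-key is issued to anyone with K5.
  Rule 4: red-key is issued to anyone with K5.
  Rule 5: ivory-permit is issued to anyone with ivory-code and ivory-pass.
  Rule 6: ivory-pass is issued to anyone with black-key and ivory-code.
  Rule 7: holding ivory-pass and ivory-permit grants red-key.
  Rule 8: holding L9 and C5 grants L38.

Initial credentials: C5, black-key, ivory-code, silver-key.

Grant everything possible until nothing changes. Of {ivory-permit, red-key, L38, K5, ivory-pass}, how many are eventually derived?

Holding black-key and ivory-code grants ivory-pass (Rule 6).
Holding ivory-code and ivory-pass grants ivory-permit (Rule 5).
Holding ivory-pass and ivory-permit grants red-key (Rule 7).
ivory-permit: reached.
red-key: reached.
L38 would need L9 and C5 (Rule 8), but L9 is never granted.
K5 would need L38, black-key, and red-key (Rule 1), but L38 is never granted.
ivory-pass: reached.
Reached: ivory-permit, red-key, and ivory-pass — 3 of the 5.

3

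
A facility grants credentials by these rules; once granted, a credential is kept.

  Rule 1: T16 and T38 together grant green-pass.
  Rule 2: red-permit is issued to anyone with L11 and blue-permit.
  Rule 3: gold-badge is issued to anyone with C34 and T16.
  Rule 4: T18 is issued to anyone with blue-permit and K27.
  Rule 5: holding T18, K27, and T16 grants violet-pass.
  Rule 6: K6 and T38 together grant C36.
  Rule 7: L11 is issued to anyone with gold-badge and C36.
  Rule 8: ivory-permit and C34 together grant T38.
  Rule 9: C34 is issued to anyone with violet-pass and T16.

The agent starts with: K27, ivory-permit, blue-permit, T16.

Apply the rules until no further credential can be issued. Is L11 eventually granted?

L11 would need gold-badge and C36 (Rule 7), but C36 is never granted.

No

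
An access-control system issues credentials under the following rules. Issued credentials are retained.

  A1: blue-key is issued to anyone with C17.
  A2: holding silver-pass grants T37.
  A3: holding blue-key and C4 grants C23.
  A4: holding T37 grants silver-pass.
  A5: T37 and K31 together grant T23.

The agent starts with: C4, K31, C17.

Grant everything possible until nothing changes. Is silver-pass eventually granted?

silver-pass would need T37 (A4), but T37 is never granted.

No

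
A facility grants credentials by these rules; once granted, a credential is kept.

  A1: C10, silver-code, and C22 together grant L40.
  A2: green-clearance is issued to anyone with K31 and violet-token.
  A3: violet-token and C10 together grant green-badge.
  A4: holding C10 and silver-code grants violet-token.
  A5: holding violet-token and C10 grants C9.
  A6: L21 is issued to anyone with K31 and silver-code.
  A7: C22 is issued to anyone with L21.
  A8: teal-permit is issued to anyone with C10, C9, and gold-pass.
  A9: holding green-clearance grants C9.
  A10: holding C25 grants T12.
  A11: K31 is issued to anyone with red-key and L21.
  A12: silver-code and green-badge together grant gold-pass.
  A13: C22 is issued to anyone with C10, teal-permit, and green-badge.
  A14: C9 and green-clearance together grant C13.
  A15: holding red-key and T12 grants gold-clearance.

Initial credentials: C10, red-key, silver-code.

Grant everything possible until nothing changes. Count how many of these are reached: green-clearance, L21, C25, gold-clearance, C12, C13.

0

green-clearance would need K31 and violet-token (A2), but K31 is never granted.
L21 would need K31 and silver-code (A6), but K31 is never granted.
No rule produces C25, and it is not given.
gold-clearance would need red-key and T12 (A15), but T12 is never granted.
No rule produces C12, and it is not given.
C13 would need C9 and green-clearance (A14), but green-clearance is never granted.
None of the 6 are reached.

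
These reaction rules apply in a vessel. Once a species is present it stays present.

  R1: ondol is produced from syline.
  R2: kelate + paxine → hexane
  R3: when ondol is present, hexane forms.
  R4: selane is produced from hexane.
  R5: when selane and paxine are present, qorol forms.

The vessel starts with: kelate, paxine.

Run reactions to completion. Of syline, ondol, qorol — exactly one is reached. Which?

kelate and paxine present → hexane forms (R2).
hexane present → selane forms (R4).
selane and paxine present → qorol forms (R5).
ondol would need syline (R1), but syline never forms. No rule produces syline, and it is not given.

qorol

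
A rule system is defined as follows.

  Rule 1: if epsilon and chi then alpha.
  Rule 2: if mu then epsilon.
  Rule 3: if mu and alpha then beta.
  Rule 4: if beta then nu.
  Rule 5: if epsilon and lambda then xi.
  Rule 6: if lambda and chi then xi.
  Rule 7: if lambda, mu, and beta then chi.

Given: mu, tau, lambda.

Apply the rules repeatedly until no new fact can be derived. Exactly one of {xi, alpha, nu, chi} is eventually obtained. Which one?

mu holds, so epsilon follows (Rule 2).
epsilon and lambda hold, so xi follows (Rule 5).
nu would need beta (Rule 4), but beta is never established. alpha would need epsilon and chi (Rule 1), but chi is never established. chi would need lambda, mu, and beta (Rule 7), but beta is never established.

xi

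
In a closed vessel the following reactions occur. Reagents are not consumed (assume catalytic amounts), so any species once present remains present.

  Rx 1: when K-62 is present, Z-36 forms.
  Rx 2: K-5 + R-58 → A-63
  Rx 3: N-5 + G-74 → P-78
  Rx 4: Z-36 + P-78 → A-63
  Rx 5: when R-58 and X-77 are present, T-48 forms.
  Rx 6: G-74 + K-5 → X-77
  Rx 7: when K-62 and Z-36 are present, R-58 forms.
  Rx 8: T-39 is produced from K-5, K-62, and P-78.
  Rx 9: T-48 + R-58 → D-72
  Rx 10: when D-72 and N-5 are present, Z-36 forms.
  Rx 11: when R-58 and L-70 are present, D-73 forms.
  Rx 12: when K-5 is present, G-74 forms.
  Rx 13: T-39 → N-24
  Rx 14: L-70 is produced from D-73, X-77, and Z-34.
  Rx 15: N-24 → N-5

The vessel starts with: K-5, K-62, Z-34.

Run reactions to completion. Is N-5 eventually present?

No

N-5 would need N-24 (Rx 15), but N-24 never forms.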